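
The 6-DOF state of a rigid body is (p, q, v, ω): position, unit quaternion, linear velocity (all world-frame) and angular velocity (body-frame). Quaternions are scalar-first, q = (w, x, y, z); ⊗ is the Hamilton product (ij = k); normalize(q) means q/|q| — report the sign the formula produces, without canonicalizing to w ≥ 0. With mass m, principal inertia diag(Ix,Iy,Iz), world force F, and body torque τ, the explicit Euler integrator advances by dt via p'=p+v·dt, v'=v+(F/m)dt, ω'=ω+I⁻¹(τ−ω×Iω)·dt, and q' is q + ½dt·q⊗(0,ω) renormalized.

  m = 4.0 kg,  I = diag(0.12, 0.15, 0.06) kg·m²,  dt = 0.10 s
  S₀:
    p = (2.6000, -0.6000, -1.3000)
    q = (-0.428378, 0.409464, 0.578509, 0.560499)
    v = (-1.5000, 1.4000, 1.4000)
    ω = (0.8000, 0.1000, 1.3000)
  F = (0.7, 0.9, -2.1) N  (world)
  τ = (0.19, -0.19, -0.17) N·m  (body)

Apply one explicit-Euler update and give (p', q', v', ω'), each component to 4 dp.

p' = (2.4500, -0.4600, -1.1600)
q' = (-0.4827, 0.4259, 0.5705, 0.5101)
v' = (-1.4825, 1.4225, 1.3475)
ω' = (0.9681, -0.0683, 1.0127)

precession coupling ω×(Iω) = (-0.0117, 0.0624, 0.0024)
angular accel α = (1.6808, -1.6827, -2.8733)
ω' = ω + α·dt = (0.9681, -0.0683, 1.0127)
Hamilton product q⊗(0,ω) = (-1.1140708, 0.3533094, -0.1267418, -0.9787522)
q' = normalize(q + ½dt·q⊗(0,ω)) = (-0.4827, 0.4259, 0.5705, 0.5101)
p' = p + v·dt = (2.4500, -0.4600, -1.1600)
v + (F/m)dt = (-1.4825, 1.4225, 1.3475)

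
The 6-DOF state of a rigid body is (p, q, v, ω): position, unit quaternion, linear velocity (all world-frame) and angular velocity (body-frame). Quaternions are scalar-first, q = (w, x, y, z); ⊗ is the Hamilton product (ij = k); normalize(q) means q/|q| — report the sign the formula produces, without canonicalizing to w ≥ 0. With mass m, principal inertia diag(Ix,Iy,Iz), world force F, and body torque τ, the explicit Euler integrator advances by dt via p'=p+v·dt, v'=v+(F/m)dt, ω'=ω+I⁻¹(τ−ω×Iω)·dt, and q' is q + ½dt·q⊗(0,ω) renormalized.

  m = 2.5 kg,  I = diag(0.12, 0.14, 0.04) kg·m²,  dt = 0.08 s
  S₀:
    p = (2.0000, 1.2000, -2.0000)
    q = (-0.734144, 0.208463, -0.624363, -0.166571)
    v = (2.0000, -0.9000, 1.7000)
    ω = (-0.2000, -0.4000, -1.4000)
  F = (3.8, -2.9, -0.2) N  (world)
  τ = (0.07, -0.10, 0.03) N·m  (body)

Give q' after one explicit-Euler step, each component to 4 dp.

2q̇ = q⊗(0,ω) = (-0.4412520, 0.9543086, 0.6188200, 0.8195438)
updated quaternion q' = (-0.7505, 0.2462, -0.5986, -0.1336)

q' = (-0.7505, 0.2462, -0.5986, -0.1336)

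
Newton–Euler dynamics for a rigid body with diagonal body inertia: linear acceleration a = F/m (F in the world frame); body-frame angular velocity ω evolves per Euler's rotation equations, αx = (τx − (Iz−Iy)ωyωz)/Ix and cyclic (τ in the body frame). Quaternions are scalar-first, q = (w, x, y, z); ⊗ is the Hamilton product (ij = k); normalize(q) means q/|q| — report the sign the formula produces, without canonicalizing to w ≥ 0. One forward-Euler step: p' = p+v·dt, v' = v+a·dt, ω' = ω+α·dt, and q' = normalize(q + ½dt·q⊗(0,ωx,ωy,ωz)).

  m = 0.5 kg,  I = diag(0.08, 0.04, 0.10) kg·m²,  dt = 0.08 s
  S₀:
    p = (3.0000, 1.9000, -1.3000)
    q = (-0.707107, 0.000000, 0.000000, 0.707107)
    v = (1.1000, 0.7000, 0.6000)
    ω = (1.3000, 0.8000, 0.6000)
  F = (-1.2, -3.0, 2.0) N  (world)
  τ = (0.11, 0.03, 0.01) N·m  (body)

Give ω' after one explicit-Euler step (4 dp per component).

gyro term ω×Iω = (0.0288, -0.0156, -0.0416)
(τ − ω×Iω)/I = (1.0150, 1.1400, 0.5160)
new body rate ω' = (1.3812, 0.8912, 0.6413)

ω' = (1.3812, 0.8912, 0.6413)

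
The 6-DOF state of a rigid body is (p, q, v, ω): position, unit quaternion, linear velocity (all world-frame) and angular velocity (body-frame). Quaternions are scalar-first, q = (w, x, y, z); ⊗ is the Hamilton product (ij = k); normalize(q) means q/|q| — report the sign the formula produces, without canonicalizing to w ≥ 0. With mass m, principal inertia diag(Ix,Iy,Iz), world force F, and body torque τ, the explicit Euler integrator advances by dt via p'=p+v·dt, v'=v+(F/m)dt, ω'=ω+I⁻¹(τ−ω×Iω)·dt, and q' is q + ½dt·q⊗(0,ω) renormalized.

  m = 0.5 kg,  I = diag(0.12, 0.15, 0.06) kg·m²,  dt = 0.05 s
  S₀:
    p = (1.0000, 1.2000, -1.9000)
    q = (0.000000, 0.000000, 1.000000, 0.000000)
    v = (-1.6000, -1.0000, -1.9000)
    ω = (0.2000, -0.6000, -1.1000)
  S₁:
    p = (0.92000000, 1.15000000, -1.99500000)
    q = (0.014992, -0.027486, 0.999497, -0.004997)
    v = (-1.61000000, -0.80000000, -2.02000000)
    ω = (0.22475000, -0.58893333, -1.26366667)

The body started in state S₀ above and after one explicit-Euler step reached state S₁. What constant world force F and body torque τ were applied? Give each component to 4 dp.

F = (-0.1000, 2.0000, -1.2000)
τ = (0.0000, 0.0200, -0.2000)

Δv = v₁−v₀ = (-0.01000000, 0.20000000, -0.12000000)
applied force F = (-0.1000, 2.0000, -1.2000)
rate change Δω = (0.02475000, 0.01106667, -0.16366667)
τ = I·(Δω/dt) + ω₀×(Iω₀) = (0.0000, 0.0200, -0.2000)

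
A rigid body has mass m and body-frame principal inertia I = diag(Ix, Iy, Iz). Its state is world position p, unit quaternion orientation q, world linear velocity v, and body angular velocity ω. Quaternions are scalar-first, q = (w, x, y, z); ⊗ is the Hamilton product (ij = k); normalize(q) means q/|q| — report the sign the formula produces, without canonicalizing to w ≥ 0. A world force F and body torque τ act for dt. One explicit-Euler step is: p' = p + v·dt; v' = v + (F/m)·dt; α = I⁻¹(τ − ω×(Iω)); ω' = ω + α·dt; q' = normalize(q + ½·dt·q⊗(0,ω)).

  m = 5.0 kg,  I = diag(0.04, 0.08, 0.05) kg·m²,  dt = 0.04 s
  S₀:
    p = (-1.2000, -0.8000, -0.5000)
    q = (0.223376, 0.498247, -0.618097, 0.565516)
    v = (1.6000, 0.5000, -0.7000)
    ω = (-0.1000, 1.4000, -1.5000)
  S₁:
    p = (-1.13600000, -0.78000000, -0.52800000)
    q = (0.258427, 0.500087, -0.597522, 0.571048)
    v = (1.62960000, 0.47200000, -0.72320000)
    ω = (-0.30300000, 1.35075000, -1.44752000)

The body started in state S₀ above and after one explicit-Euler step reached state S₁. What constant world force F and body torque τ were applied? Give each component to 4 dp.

F = (3.7000, -3.5000, -2.9000)
τ = (-0.1400, -0.1000, 0.0600)

ω₁ − ω₀ = (-0.20300000, -0.04925000, 0.05248000)
applied torque τ = (-0.1400, -0.1000, 0.0600)
Δv = v₁−v₀ = (0.02960000, -0.02800000, -0.02320000)
m·(v₁−v₀)/dt = (3.7000, -3.5000, -2.9000)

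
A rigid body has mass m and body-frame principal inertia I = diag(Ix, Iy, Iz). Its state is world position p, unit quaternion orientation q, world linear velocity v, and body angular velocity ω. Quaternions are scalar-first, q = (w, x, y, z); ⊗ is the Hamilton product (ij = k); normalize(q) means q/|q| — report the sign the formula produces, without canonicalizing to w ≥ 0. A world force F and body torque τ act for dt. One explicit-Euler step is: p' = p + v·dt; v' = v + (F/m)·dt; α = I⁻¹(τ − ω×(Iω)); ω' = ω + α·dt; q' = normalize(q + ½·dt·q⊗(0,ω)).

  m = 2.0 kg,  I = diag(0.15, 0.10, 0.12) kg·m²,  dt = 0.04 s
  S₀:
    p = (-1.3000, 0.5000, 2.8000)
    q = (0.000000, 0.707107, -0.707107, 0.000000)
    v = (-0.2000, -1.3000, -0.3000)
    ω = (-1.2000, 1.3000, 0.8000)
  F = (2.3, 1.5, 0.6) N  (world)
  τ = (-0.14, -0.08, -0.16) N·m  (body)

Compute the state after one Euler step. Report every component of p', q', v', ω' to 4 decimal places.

precession coupling ω×(Iω) = (0.0208, -0.0288, 0.0780)
α = I⁻¹(τ − ω×Iω) = (-1.0720, -0.5120, -1.9833)
ω' = ω + α·dt = (-1.2429, 1.2795, 0.7207)
2q̇ = q⊗(0,ω) = (1.7677675, -0.5656856, -0.5656856, 0.0707107)
q + ½dt·q⊗(0,ω), renormalized = (0.0353, 0.6953, -0.7179, 0.0014)
a = F/m = (1.1500, 0.7500, 0.3000)
p' = p + v·dt = (-1.3080, 0.4480, 2.7880)
v + (F/m)dt = (-0.1540, -1.2700, -0.2880)

p' = (-1.3080, 0.4480, 2.7880)
q' = (0.0353, 0.6953, -0.7179, 0.0014)
v' = (-0.1540, -1.2700, -0.2880)
ω' = (-1.2429, 1.2795, 0.7207)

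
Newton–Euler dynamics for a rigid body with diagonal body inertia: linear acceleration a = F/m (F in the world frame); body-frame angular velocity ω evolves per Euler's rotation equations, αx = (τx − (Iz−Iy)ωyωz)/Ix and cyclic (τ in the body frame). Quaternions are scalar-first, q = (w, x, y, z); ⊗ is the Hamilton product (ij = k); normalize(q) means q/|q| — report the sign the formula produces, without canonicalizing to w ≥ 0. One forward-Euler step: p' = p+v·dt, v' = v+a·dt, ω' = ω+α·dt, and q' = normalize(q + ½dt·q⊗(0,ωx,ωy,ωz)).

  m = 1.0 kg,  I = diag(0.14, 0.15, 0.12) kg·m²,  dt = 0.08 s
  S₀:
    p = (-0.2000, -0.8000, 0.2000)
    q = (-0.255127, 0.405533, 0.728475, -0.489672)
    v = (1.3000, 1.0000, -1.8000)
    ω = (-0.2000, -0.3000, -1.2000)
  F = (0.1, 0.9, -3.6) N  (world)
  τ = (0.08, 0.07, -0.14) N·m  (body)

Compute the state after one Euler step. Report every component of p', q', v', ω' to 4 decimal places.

p' = (-0.0960, -0.7200, 0.0560)
q' = (-0.2663, 0.3663, 0.7540, -0.4759)
v' = (1.3080, 1.0720, -2.0880)
ω' = (-0.1481, -0.2652, -1.2937)

(τ − ω×Iω)/I = (0.6486, 0.4347, -1.1717)
ω' = ω + α·dt = (-0.1481, -0.2652, -1.2937)
Hamilton product q⊗(0,ω) = (-0.2879573, -0.9700462, 0.6611121, 0.3301875)
updated quaternion q' = (-0.2663, 0.3663, 0.7540, -0.4759)
a = (0.1000, 0.9000, -3.6000)
p' = p + v·dt = (-0.0960, -0.7200, 0.0560)
new velocity v' = (1.3080, 1.0720, -2.0880)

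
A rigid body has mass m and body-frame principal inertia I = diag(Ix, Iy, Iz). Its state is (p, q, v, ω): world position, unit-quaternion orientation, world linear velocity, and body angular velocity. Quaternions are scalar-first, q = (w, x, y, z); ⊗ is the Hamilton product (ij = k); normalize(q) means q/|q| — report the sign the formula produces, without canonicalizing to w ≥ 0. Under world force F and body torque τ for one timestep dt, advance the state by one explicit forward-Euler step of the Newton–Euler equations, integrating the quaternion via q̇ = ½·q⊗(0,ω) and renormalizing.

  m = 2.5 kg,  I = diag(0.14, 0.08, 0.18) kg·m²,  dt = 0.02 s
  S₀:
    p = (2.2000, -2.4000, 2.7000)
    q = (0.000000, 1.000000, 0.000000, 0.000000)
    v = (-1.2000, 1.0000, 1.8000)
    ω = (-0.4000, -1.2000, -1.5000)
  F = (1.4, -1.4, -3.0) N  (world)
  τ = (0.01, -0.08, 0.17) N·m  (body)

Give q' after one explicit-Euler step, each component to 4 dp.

q' = (0.0040, 0.9998, 0.0150, -0.0120)

q⊗(0,ω) = (0.4000000, 0.0000000, 1.5000000, -1.2000000)
q + ½dt·q⊗(0,ω), renormalized = (0.0040, 0.9998, 0.0150, -0.0120)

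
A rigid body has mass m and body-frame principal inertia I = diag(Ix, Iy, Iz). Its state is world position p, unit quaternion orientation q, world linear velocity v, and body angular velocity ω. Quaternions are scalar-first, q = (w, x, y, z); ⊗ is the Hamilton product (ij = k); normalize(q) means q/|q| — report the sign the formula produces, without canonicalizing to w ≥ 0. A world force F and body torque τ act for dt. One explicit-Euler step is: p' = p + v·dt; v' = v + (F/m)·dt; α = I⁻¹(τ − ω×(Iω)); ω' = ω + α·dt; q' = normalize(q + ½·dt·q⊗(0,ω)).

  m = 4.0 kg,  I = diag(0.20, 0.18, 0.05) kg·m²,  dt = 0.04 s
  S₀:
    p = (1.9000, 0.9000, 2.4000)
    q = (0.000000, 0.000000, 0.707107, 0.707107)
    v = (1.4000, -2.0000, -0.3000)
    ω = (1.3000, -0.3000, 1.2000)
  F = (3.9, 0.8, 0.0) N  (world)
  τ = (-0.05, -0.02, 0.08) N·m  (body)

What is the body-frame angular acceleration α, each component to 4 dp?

α = (-0.4840, -1.4111, 1.4440)

gyro term ω×Iω = (0.0468, 0.2340, 0.0078)
angular accel α = (-0.4840, -1.4111, 1.4440)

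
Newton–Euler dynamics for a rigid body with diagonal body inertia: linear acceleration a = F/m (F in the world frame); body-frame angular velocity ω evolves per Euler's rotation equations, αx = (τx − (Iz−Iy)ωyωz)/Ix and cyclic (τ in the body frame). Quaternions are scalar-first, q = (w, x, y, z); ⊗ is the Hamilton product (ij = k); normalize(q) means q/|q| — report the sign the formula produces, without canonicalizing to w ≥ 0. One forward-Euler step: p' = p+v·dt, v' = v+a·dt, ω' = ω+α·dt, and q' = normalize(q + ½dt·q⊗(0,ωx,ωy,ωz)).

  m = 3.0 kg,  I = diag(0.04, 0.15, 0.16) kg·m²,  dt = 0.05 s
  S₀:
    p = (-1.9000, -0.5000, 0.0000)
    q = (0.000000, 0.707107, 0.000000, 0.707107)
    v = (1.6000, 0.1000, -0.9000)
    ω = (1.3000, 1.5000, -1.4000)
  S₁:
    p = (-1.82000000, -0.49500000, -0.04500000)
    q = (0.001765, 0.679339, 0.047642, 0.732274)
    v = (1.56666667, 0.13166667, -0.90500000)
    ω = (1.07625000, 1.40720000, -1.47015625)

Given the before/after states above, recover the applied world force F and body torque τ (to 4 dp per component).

ω₁ − ω₀ = (-0.22375000, -0.09280000, -0.07015625)
I·α + gyro = (-0.2000, -0.0600, -0.0100)
v₁ − v₀ = (-0.03333333, 0.03166667, -0.00500000)
F = m·Δv/dt = (-2.0000, 1.9000, -0.3000)

F = (-2.0000, 1.9000, -0.3000)
τ = (-0.2000, -0.0600, -0.0100)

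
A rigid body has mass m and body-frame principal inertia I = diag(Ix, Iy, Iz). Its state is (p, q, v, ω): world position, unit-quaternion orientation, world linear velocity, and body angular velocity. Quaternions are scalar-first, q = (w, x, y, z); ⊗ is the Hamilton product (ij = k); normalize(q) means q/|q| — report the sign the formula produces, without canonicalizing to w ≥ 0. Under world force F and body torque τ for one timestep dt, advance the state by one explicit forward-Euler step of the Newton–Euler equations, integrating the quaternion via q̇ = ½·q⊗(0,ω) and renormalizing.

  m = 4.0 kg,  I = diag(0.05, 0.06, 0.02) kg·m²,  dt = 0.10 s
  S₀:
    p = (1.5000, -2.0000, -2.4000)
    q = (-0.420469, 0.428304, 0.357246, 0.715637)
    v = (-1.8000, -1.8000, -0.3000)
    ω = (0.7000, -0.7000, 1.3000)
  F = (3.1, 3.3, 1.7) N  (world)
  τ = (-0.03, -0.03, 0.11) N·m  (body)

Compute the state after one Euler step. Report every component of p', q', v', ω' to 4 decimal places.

p + v·dt = (1.3200, -2.1800, -2.4300)
v' = v + a·dt = (-1.7225, -1.7175, -0.2575)
α = I⁻¹(τ − ω×Iω) = (-1.3280, -0.9550, 5.7450)
new body rate ω' = (0.5672, -0.7955, 1.8745)
2q̇ = q⊗(0,ω) = (-0.9800687, 0.6710374, 0.2384790, -1.0964947)
updated quaternion q' = (-0.4679, 0.4603, 0.3679, 0.6586)

p' = (1.3200, -2.1800, -2.4300)
q' = (-0.4679, 0.4603, 0.3679, 0.6586)
v' = (-1.7225, -1.7175, -0.2575)
ω' = (0.5672, -0.7955, 1.8745)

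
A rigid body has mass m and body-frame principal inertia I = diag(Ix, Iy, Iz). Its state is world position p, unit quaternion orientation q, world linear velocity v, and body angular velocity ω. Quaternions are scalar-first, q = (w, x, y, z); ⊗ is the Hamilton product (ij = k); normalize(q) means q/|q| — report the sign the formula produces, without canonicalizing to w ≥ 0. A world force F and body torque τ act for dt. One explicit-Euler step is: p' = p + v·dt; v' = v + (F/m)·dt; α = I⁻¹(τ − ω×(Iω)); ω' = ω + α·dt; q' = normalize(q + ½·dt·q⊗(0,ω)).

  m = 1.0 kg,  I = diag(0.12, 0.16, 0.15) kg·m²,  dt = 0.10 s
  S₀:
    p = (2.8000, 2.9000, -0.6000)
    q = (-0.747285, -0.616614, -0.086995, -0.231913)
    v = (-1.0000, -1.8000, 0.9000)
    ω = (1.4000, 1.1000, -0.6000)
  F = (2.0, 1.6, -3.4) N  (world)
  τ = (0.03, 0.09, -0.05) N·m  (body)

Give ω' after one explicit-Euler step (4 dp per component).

ω×(Iω) gyroscopic = (0.0066, 0.0252, 0.0616)
angular accel α = (0.1950, 0.4050, -0.7440)
new body rate ω' = (1.4195, 1.1405, -0.6744)

ω' = (1.4195, 1.1405, -0.6744)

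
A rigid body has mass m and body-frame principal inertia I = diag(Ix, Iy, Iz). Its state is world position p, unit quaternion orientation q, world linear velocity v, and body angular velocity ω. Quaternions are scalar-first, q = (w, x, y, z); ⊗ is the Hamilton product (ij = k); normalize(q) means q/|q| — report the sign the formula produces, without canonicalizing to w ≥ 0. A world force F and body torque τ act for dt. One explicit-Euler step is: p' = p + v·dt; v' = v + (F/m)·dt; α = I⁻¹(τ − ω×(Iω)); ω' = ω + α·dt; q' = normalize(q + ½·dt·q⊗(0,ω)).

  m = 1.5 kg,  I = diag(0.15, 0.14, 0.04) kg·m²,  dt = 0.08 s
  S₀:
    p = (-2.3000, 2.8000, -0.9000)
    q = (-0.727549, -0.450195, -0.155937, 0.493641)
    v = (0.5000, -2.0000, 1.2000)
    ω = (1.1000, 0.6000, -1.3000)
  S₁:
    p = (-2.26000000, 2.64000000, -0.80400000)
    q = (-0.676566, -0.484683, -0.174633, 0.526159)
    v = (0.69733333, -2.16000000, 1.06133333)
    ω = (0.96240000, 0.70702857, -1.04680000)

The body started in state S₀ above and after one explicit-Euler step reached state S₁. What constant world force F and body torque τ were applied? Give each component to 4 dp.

F = (3.7000, -3.0000, -2.6000)
τ = (-0.1800, 0.0300, 0.1200)

Δv = v₁−v₀ = (0.19733333, -0.16000000, -0.13866667)
applied force F = (3.7000, -3.0000, -2.6000)
rate change Δω = (-0.13760000, 0.10702857, 0.25320000)
gyro term ω₀×Iω₀ = (0.0780, -0.1573, -0.0066)
τ = I·(Δω/dt) + ω₀×(Iω₀) = (-0.1800, 0.0300, 0.1200)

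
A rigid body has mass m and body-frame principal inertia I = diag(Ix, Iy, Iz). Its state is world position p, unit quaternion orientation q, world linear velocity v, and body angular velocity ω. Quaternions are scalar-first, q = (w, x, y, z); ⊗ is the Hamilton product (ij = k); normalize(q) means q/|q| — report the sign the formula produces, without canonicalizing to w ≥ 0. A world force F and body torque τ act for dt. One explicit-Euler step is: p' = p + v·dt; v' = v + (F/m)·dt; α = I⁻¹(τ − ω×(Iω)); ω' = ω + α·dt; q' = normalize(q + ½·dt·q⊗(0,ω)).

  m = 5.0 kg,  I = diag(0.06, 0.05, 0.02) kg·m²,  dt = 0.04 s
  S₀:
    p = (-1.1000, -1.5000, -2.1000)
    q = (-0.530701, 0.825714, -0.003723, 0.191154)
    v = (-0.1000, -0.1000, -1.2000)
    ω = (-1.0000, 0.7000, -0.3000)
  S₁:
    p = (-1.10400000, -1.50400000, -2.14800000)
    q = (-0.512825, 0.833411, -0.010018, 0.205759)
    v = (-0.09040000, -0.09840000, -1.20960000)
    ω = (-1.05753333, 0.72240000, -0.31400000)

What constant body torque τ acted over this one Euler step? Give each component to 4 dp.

τ = (-0.0800, 0.0400, 0.0000)

ω₁ − ω₀ = (-0.05753333, 0.02240000, -0.01400000)
τ = I·(Δω/dt) + ω₀×(Iω₀) = (-0.0800, 0.0400, 0.0000)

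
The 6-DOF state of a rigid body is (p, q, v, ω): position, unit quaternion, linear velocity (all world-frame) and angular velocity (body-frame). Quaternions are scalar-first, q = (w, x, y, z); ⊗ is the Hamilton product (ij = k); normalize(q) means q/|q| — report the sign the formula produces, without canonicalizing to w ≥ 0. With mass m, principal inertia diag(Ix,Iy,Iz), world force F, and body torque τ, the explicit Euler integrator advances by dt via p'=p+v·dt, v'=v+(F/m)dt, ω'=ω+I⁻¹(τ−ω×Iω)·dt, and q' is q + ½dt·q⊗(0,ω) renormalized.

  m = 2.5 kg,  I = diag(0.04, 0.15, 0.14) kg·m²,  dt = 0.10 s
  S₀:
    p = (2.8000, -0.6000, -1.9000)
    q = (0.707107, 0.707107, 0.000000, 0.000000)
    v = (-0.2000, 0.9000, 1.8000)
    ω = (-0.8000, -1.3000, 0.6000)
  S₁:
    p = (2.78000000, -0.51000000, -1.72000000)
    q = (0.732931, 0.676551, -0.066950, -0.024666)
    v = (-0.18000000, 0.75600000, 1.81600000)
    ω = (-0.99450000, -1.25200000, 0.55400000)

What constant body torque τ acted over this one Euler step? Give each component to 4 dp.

Δω = ω₁−ω₀ = (-0.19450000, 0.04800000, -0.04600000)
I·α + gyro = (-0.0700, 0.1200, 0.0500)

τ = (-0.0700, 0.1200, 0.0500)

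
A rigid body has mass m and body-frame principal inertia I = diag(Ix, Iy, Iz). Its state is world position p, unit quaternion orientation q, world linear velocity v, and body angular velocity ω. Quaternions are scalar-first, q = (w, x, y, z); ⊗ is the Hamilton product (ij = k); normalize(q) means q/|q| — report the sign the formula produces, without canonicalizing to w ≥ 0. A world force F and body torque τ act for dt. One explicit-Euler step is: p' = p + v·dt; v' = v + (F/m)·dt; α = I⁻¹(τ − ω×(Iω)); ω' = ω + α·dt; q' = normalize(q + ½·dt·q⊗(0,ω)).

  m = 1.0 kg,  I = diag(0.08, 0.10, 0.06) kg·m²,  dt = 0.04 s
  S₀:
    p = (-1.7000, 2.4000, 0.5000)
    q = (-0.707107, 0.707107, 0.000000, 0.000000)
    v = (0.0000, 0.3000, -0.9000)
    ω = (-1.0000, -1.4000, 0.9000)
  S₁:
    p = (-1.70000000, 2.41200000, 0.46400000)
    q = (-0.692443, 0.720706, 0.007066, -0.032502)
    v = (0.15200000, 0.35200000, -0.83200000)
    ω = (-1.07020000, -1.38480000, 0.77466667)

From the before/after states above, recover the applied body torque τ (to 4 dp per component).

rate change Δω = (-0.07020000, 0.01520000, -0.12533333)
gyro term ω₀×Iω₀ = (0.0504, -0.0180, 0.0280)
applied torque τ = (-0.0900, 0.0200, -0.1600)

τ = (-0.0900, 0.0200, -0.1600)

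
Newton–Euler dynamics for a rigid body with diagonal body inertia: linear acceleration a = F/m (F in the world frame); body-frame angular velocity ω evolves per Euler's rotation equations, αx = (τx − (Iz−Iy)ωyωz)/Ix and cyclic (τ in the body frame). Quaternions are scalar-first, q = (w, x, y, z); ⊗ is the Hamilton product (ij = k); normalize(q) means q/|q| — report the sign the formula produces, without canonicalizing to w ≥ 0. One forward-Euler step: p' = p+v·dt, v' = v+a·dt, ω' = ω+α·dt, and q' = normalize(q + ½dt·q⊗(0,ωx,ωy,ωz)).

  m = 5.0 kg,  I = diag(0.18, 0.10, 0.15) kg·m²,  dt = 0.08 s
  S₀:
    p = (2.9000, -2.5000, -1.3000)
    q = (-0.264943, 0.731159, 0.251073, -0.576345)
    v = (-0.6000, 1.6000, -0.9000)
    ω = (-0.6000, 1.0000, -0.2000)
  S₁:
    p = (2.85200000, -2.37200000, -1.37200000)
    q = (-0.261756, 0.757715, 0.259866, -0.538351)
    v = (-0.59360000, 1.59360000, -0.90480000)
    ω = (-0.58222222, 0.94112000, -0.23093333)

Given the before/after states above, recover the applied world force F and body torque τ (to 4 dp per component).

v₁ − v₀ = (0.00640000, -0.00640000, -0.00480000)
m·(v₁−v₀)/dt = (0.4000, -0.4000, -0.3000)
ω₁ − ω₀ = (0.01777778, -0.05888000, -0.03093333)
precession coupling = (-0.0100, 0.0036, 0.0480)
applied torque τ = (0.0300, -0.0700, -0.0100)

F = (0.4000, -0.4000, -0.3000)
τ = (0.0300, -0.0700, -0.0100)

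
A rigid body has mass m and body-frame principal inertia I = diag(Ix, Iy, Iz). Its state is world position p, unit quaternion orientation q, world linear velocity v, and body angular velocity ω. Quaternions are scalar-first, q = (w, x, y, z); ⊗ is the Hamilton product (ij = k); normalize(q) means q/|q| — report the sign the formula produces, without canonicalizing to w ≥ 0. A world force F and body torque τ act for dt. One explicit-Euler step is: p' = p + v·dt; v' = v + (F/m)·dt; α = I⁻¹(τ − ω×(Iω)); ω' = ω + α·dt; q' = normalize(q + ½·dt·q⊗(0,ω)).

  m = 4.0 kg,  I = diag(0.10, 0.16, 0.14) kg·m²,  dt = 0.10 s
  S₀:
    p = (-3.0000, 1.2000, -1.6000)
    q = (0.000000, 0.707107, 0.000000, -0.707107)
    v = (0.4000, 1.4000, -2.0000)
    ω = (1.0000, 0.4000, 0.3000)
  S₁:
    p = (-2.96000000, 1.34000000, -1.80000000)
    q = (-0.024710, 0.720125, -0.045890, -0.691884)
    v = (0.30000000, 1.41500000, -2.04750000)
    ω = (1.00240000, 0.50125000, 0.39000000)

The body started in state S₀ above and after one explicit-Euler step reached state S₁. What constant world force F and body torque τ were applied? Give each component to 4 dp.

F = (-4.0000, 0.6000, -1.9000)
τ = (0.0000, 0.1500, 0.1500)

velocity change Δv = (-0.10000000, 0.01500000, -0.04750000)
applied force F = (-4.0000, 0.6000, -1.9000)
rate change Δω = (0.00240000, 0.10125000, 0.09000000)
τ = I·(Δω/dt) + ω₀×(Iω₀) = (0.0000, 0.1500, 0.1500)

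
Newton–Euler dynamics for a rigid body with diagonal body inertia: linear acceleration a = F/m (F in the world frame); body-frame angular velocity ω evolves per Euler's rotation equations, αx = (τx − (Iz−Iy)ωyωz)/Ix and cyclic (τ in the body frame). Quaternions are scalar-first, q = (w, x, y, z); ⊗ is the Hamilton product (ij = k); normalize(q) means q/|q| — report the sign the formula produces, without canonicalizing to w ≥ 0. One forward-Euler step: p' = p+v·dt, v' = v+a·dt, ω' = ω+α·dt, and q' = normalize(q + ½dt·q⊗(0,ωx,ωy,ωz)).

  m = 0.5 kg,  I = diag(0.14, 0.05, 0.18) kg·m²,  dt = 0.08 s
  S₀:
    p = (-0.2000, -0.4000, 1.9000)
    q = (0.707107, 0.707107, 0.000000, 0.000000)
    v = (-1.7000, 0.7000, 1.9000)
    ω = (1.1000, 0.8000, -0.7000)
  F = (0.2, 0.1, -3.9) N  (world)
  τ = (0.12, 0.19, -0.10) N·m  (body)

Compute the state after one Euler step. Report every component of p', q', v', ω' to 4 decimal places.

α = I⁻¹(τ − ω×Iω) = (1.3771, 3.1840, -0.1156)
new body rate ω' = (1.2102, 1.0547, -0.7092)
2q̇ = q⊗(0,ω) = (-0.7778177, 0.7778177, 1.0606605, 0.0707107)
q' = normalize(q + ½dt·q⊗(0,ω)) = (0.6747, 0.7368, 0.0423, 0.0028)
a = (0.4000, 0.2000, -7.8000)
new position p' = (-0.3360, -0.3440, 2.0520)
new velocity v' = (-1.6680, 0.7160, 1.2760)

p' = (-0.3360, -0.3440, 2.0520)
q' = (0.6747, 0.7368, 0.0423, 0.0028)
v' = (-1.6680, 0.7160, 1.2760)
ω' = (1.2102, 1.0547, -0.7092)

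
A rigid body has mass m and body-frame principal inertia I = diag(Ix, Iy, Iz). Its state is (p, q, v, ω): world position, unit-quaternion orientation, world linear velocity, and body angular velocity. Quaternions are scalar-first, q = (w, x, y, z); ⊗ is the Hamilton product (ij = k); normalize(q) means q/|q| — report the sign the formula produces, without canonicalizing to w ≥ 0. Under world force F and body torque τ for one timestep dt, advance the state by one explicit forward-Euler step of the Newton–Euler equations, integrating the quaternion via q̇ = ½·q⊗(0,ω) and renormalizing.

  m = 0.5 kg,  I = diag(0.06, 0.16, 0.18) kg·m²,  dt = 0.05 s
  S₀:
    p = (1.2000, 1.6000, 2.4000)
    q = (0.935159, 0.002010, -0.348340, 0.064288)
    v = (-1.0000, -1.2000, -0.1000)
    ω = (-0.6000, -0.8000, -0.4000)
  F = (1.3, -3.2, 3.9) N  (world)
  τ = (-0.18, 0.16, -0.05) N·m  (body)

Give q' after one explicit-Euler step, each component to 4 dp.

q' = (0.9285, -0.0072, -0.3679, 0.0497)

2q̇ = q⊗(0,ω) = (-0.2517508, -0.3703290, -0.7858960, -0.5846756)
updated quaternion q' = (0.9285, -0.0072, -0.3679, 0.0497)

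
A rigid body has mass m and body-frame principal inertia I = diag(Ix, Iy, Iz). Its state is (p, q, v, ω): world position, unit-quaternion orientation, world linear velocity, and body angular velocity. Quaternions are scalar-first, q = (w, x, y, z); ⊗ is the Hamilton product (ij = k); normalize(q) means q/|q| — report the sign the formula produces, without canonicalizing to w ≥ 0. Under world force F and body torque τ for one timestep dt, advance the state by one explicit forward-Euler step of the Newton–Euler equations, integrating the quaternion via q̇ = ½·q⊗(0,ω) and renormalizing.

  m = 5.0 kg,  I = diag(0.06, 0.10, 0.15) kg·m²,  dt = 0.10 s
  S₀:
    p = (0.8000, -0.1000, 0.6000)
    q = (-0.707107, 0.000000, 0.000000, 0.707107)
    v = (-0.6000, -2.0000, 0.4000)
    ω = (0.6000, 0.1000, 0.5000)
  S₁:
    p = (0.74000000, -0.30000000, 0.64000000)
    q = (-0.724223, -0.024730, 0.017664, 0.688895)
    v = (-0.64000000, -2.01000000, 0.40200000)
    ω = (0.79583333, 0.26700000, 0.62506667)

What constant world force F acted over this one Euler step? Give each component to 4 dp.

F = (-2.0000, -0.5000, 0.1000)

v₁ − v₀ = (-0.04000000, -0.01000000, 0.00200000)
m·(v₁−v₀)/dt = (-2.0000, -0.5000, 0.1000)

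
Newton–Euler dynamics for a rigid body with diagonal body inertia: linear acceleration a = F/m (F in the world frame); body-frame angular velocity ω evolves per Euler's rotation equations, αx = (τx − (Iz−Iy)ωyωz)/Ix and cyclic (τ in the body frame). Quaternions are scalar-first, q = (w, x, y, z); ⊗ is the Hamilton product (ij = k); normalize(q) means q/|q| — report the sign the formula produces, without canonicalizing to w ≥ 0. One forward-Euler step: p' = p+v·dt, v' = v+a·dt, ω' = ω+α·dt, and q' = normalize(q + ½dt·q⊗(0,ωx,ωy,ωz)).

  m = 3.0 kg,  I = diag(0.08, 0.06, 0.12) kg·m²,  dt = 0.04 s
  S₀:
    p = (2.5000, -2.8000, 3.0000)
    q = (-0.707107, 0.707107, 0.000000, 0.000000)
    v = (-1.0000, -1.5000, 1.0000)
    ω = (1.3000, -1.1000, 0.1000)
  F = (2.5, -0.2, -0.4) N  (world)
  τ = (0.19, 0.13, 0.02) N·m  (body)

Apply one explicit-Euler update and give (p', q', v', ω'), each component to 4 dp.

p' = (2.4600, -2.8600, 3.0400)
q' = (-0.7251, 0.6883, 0.0141, -0.0170)
v' = (-0.9667, -1.5027, 0.9947)
ω' = (1.3983, -1.0099, 0.0971)

gyro term ω×Iω = (-0.0066, -0.0052, 0.0286)
(τ − ω×Iω)/I = (2.4575, 2.2533, -0.0717)
new body rate ω' = (1.3983, -1.0099, 0.0971)
q⊗(0,ω) = (-0.9192391, -0.9192391, 0.7071070, -0.8485284)
q' = normalize(q + ½dt·q⊗(0,ω)) = (-0.7251, 0.6883, 0.0141, -0.0170)
a = (0.8333, -0.0667, -0.1333)
p + v·dt = (2.4600, -2.8600, 3.0400)
v' = v + a·dt = (-0.9667, -1.5027, 0.9947)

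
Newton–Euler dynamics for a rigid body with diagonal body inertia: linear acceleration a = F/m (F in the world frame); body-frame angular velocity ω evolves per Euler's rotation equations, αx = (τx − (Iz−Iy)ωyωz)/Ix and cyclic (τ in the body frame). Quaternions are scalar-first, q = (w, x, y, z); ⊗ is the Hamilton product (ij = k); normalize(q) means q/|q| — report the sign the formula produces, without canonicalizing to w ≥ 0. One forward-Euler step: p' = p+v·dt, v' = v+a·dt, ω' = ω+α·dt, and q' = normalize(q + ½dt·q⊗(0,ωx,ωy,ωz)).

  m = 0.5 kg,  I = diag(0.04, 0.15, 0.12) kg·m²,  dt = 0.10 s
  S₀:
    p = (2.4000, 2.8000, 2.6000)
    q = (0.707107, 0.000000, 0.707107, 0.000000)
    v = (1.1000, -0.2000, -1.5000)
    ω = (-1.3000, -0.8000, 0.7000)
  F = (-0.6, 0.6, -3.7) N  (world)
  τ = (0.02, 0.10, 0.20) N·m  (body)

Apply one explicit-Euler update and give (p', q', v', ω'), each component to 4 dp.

p + v·dt = (2.5100, 2.7800, 2.4500)
v' = v + a·dt = (0.9800, -0.0800, -2.2400)
ω×(Iω) gyroscopic = (0.0168, 0.0728, 0.1144)
(τ − ω×Iω)/I = (0.0800, 0.1813, 0.7133)
new body rate ω' = (-1.2920, -0.7819, 0.7713)
Hamilton product q⊗(0,ω) = (0.5656856, -0.4242642, -0.5656856, 1.4142140)
q' = normalize(q + ½dt·q⊗(0,ω)) = (0.7328, -0.0211, 0.6764, 0.0705)

p' = (2.5100, 2.7800, 2.4500)
q' = (0.7328, -0.0211, 0.6764, 0.0705)
v' = (0.9800, -0.0800, -2.2400)
ω' = (-1.2920, -0.7819, 0.7713)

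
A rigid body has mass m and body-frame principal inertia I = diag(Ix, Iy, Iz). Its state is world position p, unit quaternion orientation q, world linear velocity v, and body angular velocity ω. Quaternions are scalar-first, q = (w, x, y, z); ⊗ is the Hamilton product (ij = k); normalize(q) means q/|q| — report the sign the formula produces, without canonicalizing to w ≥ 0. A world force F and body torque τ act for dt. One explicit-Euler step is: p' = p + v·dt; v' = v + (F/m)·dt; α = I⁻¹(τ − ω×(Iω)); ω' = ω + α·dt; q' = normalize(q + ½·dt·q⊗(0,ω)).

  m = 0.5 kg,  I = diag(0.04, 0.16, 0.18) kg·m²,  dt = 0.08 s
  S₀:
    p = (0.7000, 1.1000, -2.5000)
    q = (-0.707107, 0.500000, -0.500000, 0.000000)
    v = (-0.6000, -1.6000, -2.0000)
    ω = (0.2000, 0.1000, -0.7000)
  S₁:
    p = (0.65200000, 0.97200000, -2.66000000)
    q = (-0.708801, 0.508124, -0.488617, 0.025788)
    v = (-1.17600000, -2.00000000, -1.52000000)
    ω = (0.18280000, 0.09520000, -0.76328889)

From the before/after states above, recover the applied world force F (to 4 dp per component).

Δv = v₁−v₀ = (-0.57600000, -0.40000000, 0.48000000)
m·(v₁−v₀)/dt = (-3.6000, -2.5000, 3.0000)

F = (-3.6000, -2.5000, 3.0000)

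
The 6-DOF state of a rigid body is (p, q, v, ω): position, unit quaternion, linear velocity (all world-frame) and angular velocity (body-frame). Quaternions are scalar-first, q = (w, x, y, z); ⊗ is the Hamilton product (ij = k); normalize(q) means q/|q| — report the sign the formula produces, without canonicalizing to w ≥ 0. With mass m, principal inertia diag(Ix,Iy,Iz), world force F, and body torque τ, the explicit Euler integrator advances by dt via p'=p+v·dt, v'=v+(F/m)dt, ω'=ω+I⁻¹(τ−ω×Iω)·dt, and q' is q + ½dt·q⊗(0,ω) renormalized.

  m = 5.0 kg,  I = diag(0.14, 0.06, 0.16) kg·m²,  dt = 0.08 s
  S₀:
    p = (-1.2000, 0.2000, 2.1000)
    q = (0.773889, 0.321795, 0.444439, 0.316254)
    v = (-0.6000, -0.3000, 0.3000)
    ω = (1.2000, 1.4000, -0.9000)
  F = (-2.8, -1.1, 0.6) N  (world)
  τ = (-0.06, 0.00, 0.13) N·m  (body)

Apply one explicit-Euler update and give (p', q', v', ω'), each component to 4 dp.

p' = (-1.2480, 0.1760, 2.1240)
q' = (0.7424, 0.3241, 0.5128, 0.2841)
v' = (-0.6448, -0.3176, 0.3096)
ω' = (1.2377, 1.3712, -0.7678)

α = I⁻¹(τ − ω×Iω) = (0.4714, -0.3600, 1.6525)
ω + α·dt = (1.2377, 1.3712, -0.7678)
q⊗(0,ω) = (-0.7237400, 0.0859161, 1.7525649, -0.7793139)
q' = normalize(q + ½dt·q⊗(0,ω)) = (0.7424, 0.3241, 0.5128, 0.2841)
a = (-0.5600, -0.2200, 0.1200)
p + v·dt = (-1.2480, 0.1760, 2.1240)
new velocity v' = (-0.6448, -0.3176, 0.3096)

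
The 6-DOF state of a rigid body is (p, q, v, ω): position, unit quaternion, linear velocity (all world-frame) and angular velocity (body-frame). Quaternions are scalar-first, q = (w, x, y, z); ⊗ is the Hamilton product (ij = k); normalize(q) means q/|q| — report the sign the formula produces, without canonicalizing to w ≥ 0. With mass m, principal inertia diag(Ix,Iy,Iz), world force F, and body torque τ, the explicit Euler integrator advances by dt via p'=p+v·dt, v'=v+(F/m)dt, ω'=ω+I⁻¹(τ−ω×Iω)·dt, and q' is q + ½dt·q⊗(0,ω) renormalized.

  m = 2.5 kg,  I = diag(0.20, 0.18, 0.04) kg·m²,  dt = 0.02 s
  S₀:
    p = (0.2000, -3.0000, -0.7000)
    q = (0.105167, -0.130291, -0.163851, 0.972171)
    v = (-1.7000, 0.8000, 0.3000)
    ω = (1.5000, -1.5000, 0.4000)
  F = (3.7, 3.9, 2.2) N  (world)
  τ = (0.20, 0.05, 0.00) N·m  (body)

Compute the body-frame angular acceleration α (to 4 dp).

ω×(Iω) gyroscopic = (0.0840, 0.0960, 0.0450)
α = I⁻¹(τ − ω×Iω) = (0.5800, -0.2556, -1.1250)

α = (0.5800, -0.2556, -1.1250)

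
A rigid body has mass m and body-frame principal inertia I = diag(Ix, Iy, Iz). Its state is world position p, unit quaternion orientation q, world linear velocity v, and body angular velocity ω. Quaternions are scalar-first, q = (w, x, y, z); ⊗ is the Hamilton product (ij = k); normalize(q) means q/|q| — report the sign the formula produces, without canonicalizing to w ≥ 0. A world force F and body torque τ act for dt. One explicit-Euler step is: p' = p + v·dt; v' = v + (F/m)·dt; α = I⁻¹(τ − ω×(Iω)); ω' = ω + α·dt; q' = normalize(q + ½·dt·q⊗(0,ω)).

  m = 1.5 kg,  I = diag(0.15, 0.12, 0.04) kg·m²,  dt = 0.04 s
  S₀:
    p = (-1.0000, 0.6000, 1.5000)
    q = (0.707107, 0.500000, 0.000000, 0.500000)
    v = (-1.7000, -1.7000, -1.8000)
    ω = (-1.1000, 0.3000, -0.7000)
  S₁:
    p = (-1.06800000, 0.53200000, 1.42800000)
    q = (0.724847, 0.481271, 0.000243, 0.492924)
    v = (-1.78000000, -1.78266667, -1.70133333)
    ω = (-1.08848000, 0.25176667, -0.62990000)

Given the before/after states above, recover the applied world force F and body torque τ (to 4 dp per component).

Δv = v₁−v₀ = (-0.08000000, -0.08266667, 0.09866667)
applied force F = (-3.0000, -3.1000, 3.7000)
rate change Δω = (0.01152000, -0.04823333, 0.07010000)
gyro term ω₀×Iω₀ = (0.0168, 0.0847, 0.0099)
τ = I·(Δω/dt) + ω₀×(Iω₀) = (0.0600, -0.0600, 0.0800)

F = (-3.0000, -3.1000, 3.7000)
τ = (0.0600, -0.0600, 0.0800)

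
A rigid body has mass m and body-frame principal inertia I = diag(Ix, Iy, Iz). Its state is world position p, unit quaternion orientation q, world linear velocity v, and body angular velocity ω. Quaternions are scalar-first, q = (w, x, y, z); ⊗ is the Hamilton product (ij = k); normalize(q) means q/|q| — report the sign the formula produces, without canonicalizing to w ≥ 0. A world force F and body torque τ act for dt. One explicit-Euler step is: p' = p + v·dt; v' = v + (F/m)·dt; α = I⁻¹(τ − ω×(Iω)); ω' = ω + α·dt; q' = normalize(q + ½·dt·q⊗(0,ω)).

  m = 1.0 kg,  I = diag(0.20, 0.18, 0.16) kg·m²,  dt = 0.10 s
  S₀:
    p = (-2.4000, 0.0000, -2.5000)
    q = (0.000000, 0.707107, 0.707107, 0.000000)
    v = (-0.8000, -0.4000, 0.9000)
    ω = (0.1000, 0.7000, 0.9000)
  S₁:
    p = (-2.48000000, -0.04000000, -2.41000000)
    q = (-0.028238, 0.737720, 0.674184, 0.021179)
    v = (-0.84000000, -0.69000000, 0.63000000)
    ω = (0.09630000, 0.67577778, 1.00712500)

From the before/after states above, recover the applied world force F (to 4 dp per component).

F = (-0.4000, -2.9000, -2.7000)

velocity change Δv = (-0.04000000, -0.29000000, -0.27000000)
applied force F = (-0.4000, -2.9000, -2.7000)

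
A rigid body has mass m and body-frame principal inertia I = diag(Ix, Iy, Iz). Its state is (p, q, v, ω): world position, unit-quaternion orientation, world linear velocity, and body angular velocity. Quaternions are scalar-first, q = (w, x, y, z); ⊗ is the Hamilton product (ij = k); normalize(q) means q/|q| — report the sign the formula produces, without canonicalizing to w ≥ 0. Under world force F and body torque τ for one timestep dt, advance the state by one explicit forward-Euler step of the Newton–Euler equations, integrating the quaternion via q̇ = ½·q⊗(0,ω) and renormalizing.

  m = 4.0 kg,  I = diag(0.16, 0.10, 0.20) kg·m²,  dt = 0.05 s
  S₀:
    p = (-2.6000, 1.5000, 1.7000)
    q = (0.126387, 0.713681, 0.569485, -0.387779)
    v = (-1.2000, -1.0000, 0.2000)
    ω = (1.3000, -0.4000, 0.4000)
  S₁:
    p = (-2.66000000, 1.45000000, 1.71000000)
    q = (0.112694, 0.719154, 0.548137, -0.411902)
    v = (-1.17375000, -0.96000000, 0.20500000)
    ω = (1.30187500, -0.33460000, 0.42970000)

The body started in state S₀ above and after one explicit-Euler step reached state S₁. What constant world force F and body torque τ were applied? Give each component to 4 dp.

F = (2.1000, 3.2000, 0.4000)
τ = (-0.0100, 0.1100, 0.1500)

Δv = v₁−v₀ = (0.02625000, 0.04000000, 0.00500000)
F = m·Δv/dt = (2.1000, 3.2000, 0.4000)
Δω = ω₁−ω₀ = (0.00187500, 0.06540000, 0.02970000)
applied torque τ = (-0.0100, 0.1100, 0.1500)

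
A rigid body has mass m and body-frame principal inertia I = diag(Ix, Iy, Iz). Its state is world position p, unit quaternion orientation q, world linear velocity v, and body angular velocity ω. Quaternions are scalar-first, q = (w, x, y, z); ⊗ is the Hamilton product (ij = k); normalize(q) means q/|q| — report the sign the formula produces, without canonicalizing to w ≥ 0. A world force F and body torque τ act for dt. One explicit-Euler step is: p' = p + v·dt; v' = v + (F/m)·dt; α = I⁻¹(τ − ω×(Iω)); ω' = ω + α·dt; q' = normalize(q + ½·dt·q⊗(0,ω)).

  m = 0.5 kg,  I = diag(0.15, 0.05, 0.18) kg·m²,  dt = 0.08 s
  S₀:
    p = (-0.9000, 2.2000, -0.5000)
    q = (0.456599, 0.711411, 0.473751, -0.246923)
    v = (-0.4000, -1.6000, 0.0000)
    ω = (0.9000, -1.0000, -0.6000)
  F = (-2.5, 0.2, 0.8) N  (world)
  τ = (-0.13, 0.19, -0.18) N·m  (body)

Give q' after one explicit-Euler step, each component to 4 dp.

q⊗(0,ω) = (-0.3146727, -0.1202345, -0.2519831, -1.4117463)
updated quaternion q' = (0.4432, 0.7054, 0.4629, -0.3029)

q' = (0.4432, 0.7054, 0.4629, -0.3029)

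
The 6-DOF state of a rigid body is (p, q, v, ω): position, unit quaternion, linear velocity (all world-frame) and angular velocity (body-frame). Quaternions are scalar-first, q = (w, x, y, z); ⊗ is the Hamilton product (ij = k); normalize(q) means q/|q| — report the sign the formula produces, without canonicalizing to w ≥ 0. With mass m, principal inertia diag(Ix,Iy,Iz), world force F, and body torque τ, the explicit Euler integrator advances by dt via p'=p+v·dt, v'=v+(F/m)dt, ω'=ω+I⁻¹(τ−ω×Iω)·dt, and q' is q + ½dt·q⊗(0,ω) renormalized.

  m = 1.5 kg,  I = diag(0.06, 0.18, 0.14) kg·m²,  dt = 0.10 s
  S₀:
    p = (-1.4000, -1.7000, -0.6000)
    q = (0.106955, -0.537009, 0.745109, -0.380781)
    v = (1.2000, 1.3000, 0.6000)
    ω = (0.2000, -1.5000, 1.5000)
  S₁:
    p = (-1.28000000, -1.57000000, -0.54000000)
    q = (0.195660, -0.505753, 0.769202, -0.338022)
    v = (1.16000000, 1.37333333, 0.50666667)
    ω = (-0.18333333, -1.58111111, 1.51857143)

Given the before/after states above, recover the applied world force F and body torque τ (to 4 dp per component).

F = (-0.6000, 1.1000, -1.4000)
τ = (-0.1400, -0.1700, -0.0100)

v₁ − v₀ = (-0.04000000, 0.07333333, -0.09333333)
m·(v₁−v₀)/dt = (-0.6000, 1.1000, -1.4000)
ω₁ − ω₀ = (-0.38333333, -0.08111111, 0.01857143)
precession coupling = (0.0900, -0.0240, -0.0360)
τ = I·(Δω/dt) + ω₀×(Iω₀) = (-0.1400, -0.1700, -0.0100)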